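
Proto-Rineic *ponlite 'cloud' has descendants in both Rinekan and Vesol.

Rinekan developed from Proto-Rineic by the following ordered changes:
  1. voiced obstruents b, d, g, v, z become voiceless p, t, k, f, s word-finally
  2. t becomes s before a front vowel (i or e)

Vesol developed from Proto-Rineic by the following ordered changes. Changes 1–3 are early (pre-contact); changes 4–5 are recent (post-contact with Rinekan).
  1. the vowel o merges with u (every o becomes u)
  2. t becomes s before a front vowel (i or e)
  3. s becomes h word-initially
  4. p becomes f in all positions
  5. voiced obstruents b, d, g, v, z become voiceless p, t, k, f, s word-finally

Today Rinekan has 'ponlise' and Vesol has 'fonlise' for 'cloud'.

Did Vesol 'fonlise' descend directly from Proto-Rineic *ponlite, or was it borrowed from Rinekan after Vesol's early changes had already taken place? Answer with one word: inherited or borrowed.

If inherited, *ponlite would pass through all of Vesol's changes:
Vesol: *ponlite > punlite > punlise > funlise  (by vowel merger, palatalisation, unconditioned shift)
If borrowed from Rinekan 'ponlise' after the early changes, it would undergo only the recent ones:
  rule 4 (unconditioned shift): ponlise → fonlise
  rule 5 (final devoicing): no change (fonlise)
  ⇒ as a loan: fonlise
Vesol 'fonlise' matches the loan outcome 'fonlise', not the inherited 'funlise' — it skipped the early Vesol changes, so it was borrowed from Rinekan.

borrowed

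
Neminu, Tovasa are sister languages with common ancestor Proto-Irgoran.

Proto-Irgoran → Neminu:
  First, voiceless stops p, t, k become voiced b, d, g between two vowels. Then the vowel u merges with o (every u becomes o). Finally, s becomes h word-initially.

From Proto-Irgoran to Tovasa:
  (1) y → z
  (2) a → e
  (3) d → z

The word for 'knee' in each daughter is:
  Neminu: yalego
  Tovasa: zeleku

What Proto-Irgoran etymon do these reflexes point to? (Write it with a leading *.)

*yaleku

Position 5: Neminu has g, Tovasa has k. Tovasa preserves k here (none of its changes turn any other segment into k), so the proto-segment is *k.
Position 1: Neminu has y, Tovasa has z. Neminu preserves y here (none of its changes turn any other segment into y), so the proto-segment is *y.
Continuing position by position gives *yaleku; check it forward:
Neminu: *yaleku > yalegu > yalego  (by intervocalic voicing, vowel merger)
Tovasa: *yaleku
  yaleku → zaleku   [unconditioned shift]
  zaleku → zeleku   [vowel merger]
  zeleku (rule 3 does not apply)
  giving Tovasa zeleku.
No other proto-form is consistent with every reflex, so the reconstruction is *yaleku.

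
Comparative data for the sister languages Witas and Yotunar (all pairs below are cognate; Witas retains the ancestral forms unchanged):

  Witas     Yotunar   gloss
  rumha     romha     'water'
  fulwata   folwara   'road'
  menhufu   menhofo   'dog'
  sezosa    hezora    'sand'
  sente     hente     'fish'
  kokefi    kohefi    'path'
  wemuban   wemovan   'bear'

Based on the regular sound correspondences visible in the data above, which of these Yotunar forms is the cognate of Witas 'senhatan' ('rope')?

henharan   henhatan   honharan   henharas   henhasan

henharan

sezosa ~ hezora, sente ~ hente — Witas s corresponds to Yotunar h word-initially before a front vowel.
fulwata ~ folwara — Witas t corresponds to Yotunar r between vowels (before a back vowel).
Applying these to Witas 'senhatan':
  senhatan → henhatan   (s→h word-initially before a front vowel)
  henhatan → henharan   (t→r between vowels (before a back vowel))
So the Yotunar cognate is 'henharan'.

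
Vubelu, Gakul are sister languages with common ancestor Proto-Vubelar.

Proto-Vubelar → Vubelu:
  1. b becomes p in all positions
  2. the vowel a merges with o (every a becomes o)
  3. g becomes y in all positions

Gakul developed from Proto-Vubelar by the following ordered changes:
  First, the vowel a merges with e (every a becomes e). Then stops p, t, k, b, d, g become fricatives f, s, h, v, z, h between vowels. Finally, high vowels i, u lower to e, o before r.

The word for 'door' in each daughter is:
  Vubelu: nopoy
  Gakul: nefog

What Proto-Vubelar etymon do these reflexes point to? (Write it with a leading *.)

*napog

Position 2: Vubelu has o, Gakul has e. Taking the neighbouring segments as reconstructed: Vubelu o could go back to *a or *o; Gakul e could go back to *a or *e — the one source consistent with every daughter is *a.
Position 3: Vubelu has p, Gakul has f. Taking the neighbouring segments as reconstructed: Vubelu p could go back to *p or *b; Gakul f could go back to *p or *f — the one source consistent with every daughter is *p.
Position 5: Vubelu has y, Gakul has g. Gakul preserves g here (none of its changes turn any other segment into g), so the proto-segment is *g.
This points to *napog. Verify forward in each daughter:
Vubelu: start from *napog.
  rule 1: no change — napog
  rule 2 (vowel merger): napog → nopog
  rule 3 (unconditioned shift): nopog → nopoy
  ⇒ Vubelu nopoy
Gakul: *napog > nepog > nefog  (by vowel merger, intervocalic lenition)
No other proto-form is consistent with every reflex, so the reconstruction is *napog.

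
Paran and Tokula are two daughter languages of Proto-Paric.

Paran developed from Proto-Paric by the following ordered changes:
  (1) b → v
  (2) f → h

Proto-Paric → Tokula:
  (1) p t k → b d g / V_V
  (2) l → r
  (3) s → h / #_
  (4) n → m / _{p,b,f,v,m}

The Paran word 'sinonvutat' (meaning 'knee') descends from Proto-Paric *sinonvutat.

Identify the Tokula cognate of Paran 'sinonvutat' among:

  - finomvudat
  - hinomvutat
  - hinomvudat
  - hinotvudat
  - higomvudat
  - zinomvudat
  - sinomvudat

hinomvudat

Tokula: *sinonvutat > sinonvudat > hinonvudat > hinomvudat  (by intervocalic voicing, debuccalisation, nasal place assimilation)
The other candidates each miss or misapply at least one Tokula change.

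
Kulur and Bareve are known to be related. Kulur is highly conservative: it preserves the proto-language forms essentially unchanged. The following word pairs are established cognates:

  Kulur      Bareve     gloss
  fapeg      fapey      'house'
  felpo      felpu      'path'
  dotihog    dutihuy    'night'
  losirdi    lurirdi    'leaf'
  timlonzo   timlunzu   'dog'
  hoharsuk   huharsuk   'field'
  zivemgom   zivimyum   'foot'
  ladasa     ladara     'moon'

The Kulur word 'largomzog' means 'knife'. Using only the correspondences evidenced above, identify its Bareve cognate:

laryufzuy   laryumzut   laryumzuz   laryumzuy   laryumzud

laryumzuy

zivemgom ~ zivimyum — Kulur g corresponds to Bareve y after a consonant, before a back vowel.
zivemgom ~ zivimyum — Kulur o corresponds to Bareve u after a consonant, before a nasal.
dotihog ~ dutihuy, losirdi ~ lurirdi — Kulur o corresponds to Bareve u after a consonant, before a consonant other than r, m, n, p, b, f, v.
fapeg ~ fapey, dotihog ~ dutihuy — Kulur g corresponds to Bareve y word-finally.
Applying these to Kulur 'largomzog':
  largomzog → laryomzog   (g→y after a consonant, before a back vowel)
  laryomzog → laryumzog   (o→u after a consonant, before a nasal)
  laryumzog → laryumzug   (o→u after a consonant, before a consonant other than r, m, n, p, b, f, v)
  laryumzug → laryumzuy   (g→y word-finally)
So the Bareve cognate is 'laryumzuy'.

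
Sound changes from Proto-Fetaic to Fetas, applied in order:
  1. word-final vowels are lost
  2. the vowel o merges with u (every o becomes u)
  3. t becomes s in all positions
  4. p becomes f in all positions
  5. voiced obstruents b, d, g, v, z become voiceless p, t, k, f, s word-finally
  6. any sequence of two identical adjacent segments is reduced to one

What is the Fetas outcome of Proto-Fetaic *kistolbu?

Fetas: start from *kistolbu.
  rule 1 (apocope): kistolbu → kistolb
  rule 2 (vowel merger): kistolb → kistulb
  rule 3 (unconditioned shift): kistulb → kissulb
  rule 4: no change — kissulb
  rule 5 (final devoicing): kissulb → kissulp
  rule 6 (degemination): kissulp → kisulp
  ⇒ Fetas kisulp

kisulp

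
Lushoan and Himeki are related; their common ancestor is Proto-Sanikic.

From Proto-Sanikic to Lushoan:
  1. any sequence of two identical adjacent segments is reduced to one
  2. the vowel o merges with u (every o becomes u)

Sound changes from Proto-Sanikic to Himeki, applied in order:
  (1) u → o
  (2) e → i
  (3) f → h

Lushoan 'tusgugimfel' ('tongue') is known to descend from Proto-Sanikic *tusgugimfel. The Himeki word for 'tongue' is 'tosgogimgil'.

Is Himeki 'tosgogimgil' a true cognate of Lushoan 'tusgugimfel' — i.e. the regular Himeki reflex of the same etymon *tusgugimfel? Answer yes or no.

no

Derive the expected Himeki reflex of *tusgugimfel:
Himeki: *tusgugimfel > tosgogimfel > tosgogimfil > tosgogimhil  (by vowel merger, vowel merger, unconditioned shift)
The regular Himeki reflex would be 'tosgogimhil', but the attested form is 'tosgogimgil'. The correspondence is irregular, so they are not cognates (the Himeki form has a different source).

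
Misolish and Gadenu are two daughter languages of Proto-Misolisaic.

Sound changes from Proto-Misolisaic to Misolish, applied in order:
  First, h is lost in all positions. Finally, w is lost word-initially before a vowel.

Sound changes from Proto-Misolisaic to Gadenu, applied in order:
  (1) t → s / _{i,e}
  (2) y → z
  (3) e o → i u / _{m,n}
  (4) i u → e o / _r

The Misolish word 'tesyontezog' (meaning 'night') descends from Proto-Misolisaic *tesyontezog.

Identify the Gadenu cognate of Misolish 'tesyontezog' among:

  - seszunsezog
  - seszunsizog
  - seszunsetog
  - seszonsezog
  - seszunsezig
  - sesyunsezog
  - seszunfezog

seszunsezog

Gadenu: *tesyontezog > sesyonsezog > seszonsezog > seszunsezog  (by palatalisation, unconditioned shift, pre-nasal raising)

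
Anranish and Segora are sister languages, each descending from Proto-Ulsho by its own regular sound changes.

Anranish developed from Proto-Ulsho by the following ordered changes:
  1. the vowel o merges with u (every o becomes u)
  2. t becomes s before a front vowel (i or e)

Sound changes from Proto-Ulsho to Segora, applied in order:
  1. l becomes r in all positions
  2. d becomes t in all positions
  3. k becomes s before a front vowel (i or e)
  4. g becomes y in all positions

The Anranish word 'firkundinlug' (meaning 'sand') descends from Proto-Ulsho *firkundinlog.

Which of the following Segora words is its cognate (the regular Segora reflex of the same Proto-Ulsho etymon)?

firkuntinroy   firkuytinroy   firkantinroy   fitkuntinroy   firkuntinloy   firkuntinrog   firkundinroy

firkuntinroy

Segora: *firkundinlog > firkundinrog > firkuntinrog > firkuntinroy  (by unconditioned shift, unconditioned shift, unconditioned shift)
The other candidates each miss or misapply at least one Segora change.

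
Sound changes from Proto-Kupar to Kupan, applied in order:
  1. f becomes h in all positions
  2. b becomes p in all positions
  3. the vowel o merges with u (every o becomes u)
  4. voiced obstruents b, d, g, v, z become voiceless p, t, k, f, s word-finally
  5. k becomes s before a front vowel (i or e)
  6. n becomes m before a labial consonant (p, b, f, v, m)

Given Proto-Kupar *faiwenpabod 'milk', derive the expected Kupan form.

haiwempaput

Kupan: *faiwenpabod
  faiwenpabod → haiwenpabod   [unconditioned shift]
  haiwenpabod → haiwenpapod   [unconditioned shift]
  haiwenpapod → haiwenpapud   [vowel merger]
  haiwenpapud → haiwenpaput   [final devoicing]
  haiwenpaput (rule 5 does not apply)
  haiwenpaput → haiwempaput   [nasal place assimilation]
  giving Kupan haiwempaput.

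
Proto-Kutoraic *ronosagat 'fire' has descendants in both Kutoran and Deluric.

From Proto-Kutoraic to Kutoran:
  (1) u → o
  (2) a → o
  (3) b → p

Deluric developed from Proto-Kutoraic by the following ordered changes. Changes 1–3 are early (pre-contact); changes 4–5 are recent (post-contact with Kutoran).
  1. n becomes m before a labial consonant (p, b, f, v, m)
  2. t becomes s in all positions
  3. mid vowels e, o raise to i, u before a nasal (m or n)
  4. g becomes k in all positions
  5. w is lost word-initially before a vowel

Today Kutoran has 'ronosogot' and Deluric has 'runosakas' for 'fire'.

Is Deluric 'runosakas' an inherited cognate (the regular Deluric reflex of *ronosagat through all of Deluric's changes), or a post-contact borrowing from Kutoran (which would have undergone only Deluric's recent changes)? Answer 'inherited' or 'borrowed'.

If inherited, *ronosagat would pass through all of Deluric's changes:
Deluric: *ronosagat
  ronosagat (rule 1 does not apply)
  ronosagat → ronosagas   [unconditioned shift]
  ronosagas → runosagas   [pre-nasal raising]
  runosagas → runosakas   [unconditioned shift]
  runosakas (rule 5 does not apply)
  giving Deluric runosakas.
If borrowed from Kutoran 'ronosogot' after the early changes, it would undergo only the recent ones:
  rule 4 (unconditioned shift): ronosogot → ronosokot
  rule 5 (glide loss): no change (ronosokot)
  ⇒ as a loan: ronosokot
Deluric 'runosakas' matches the inherited outcome exactly, so it is an inherited cognate, not a loan.

inherited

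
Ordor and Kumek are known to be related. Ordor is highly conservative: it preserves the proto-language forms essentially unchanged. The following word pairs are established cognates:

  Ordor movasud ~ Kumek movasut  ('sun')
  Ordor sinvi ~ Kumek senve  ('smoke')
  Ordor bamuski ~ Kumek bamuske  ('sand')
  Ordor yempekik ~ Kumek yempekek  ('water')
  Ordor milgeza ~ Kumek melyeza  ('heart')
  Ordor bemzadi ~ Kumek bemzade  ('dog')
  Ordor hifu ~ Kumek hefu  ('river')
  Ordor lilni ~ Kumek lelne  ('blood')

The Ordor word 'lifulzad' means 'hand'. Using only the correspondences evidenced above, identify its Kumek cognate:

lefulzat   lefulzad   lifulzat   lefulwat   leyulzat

lefulzat

hifu ~ hefu — Ordor i corresponds to Kumek e after a consonant, before a labial obstruent.
movasud ~ movasut — Ordor d corresponds to Kumek t word-finally.
Applying these to Ordor 'lifulzad':
  lifulzad → lefulzad   (i→e after a consonant, before a labial obstruent)
  lefulzad → lefulzat   (d→t word-finally)
So the Kumek cognate is 'lefulzat'.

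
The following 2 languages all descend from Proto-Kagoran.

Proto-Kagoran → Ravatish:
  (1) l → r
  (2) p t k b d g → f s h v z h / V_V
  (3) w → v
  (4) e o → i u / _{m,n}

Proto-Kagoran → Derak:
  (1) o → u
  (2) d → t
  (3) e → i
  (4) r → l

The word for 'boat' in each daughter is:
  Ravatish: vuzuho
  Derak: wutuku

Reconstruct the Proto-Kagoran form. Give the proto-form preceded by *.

Position 5: Ravatish has h, Derak has k. Derak preserves k here (none of its changes turn any other segment into k), so the proto-segment is *k.
Position 6: Ravatish has o, Derak has u. Ravatish preserves o here (none of its changes turn any other segment into o), so the proto-segment is *o.
Position 3: Ravatish has z, Derak has t. Taking the neighbouring segments as reconstructed: Ravatish z could go back to *d or *z; Derak t could go back to *t or *d — the one source consistent with every daughter is *d.
Continuing position by position gives *wuduko; check it forward:
Ravatish: start from *wuduko.
  rule 1: no change — wuduko
  rule 2 (intervocalic lenition): wuduko → wuzuho
  rule 3 (unconditioned shift): wuzuho → vuzuho
  rule 4: no change — vuzuho
  ⇒ Ravatish vuzuho
Derak: *wuduko > wuduku > wutuku  (by vowel merger, unconditioned shift)
*wuduko is the unique common source.

*wuduko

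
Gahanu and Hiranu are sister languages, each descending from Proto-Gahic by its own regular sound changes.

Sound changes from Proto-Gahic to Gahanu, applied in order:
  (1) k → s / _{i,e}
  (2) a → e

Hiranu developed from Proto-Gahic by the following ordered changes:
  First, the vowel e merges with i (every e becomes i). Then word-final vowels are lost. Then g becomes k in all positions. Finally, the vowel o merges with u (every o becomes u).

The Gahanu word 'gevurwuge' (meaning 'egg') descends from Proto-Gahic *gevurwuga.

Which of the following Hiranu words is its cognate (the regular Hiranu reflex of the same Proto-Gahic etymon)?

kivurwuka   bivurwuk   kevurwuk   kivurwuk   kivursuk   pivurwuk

Hiranu: *gevurwuga > givurwuga > givurwug > kivurwuk  (by vowel merger, apocope, unconditioned shift)

kivurwuk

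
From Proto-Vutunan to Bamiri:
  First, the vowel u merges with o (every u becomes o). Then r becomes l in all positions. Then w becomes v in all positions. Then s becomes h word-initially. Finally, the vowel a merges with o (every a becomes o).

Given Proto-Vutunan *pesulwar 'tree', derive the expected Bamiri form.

Bamiri: *pesulwar > pesolwar > pesolwal > pesolval > pesolvol  (by vowel merger, unconditioned shift, unconditioned shift, vowel merger)

pesolvol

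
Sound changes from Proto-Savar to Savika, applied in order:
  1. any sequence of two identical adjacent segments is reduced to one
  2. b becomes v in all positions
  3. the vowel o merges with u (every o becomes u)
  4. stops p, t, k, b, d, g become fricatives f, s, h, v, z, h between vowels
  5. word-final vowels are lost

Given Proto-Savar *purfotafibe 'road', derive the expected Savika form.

purfusafiv

Savika: start from *purfotafibe.
  rule 1: no change — purfotafibe
  rule 2 (unconditioned shift): purfotafibe → purfotafive
  rule 3 (vowel merger): purfotafive → purfutafive
  rule 4 (intervocalic lenition): purfutafive → purfusafive
  rule 5 (apocope): purfusafive → purfusafiv
  ⇒ Savika purfusafiv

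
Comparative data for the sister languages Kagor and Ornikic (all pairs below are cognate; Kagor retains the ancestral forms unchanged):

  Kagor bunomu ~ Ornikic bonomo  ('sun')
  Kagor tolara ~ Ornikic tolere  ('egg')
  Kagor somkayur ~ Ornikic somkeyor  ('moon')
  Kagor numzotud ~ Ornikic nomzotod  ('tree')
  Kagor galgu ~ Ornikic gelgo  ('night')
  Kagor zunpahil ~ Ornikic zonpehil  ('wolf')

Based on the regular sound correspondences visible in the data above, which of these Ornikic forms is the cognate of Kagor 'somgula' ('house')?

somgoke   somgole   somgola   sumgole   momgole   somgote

somgole

numzotud ~ nomzotod — Kagor u corresponds to Ornikic o after a consonant, before a consonant other than r, m, n, p, b, f, v.
tolara ~ tolere — Kagor a corresponds to Ornikic e word-finally.
Applying these to Kagor 'somgula':
  somgula → somgola   (u→o after a consonant, before a consonant other than r, m, n, p, b, f, v)
  somgola → somgole   (a→e word-finally)
So the Ornikic cognate is 'somgole'.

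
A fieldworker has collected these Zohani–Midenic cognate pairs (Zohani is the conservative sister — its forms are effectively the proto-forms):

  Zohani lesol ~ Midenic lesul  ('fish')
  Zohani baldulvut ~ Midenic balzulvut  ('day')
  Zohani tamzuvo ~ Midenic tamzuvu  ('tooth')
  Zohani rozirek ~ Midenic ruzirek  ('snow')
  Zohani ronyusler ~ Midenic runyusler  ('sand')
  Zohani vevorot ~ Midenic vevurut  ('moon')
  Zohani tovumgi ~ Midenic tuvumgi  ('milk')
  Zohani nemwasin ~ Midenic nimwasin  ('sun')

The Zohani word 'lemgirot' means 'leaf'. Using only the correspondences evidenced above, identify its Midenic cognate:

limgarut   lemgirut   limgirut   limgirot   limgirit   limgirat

nemwasin ~ nimwasin — Zohani e corresponds to Midenic i after a consonant, before a nasal.
lesol ~ lesul, rozirek ~ ruzirek — Zohani o corresponds to Midenic u after a consonant, before a consonant other than r, m, n, p, b, f, v.
Applying these to Zohani 'lemgirot':
  lemgirot → limgirot   (e→i after a consonant, before a nasal)
  limgirot → limgirut   (o→u after a consonant, before a consonant other than r, m, n, p, b, f, v)
So the Midenic cognate is 'limgirut'.

limgirut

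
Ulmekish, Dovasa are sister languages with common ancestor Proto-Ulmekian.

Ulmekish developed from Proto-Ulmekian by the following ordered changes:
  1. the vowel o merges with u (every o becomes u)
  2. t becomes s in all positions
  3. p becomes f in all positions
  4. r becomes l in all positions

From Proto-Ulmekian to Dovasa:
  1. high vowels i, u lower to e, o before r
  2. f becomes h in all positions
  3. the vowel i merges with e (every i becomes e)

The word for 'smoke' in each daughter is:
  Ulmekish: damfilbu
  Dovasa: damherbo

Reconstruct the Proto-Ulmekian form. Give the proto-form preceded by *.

Position 4: Ulmekish has f, Dovasa has h. Taking the neighbouring segments as reconstructed: Ulmekish f could go back to *p or *f; Dovasa h could go back to *f or *h — the one source consistent with every daughter is *f.
Position 8: Ulmekish has u, Dovasa has o. Taking the neighbouring segments as reconstructed: Ulmekish u could go back to *o or *u; Dovasa o can only go back to *o — the one source consistent with every daughter is *o.
Verify the candidate proto-form against each daughter:
Ulmekish: start from *damfirbo.
  rule 1 (vowel merger): damfirbo → damfirbu
  rule 2: no change — damfirbu
  rule 3: no change — damfirbu
  rule 4 (unconditioned shift): damfirbu → damfilbu
  ⇒ Ulmekish damfilbu
Dovasa: *damfirbo
  damfirbo → damferbo   [pre-rhotic lowering]
  damferbo → damherbo   [unconditioned shift]
  damherbo (rule 3 does not apply)
  giving Dovasa damherbo.
Only *damfirbo yields all of Ulmekish damfilbu, Dovasa damherbo.

*damfirbo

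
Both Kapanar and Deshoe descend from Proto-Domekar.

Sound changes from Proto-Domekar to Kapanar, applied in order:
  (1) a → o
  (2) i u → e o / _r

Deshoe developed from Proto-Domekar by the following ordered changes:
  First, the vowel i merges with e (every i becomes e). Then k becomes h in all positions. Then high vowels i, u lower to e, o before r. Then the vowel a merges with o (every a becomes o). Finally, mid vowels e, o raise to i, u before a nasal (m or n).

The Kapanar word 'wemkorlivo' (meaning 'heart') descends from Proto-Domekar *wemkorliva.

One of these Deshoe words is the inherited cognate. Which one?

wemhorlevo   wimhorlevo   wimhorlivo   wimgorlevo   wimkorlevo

wimhorlevo

Deshoe: *wemkorliva
  wemkorliva → wemkorleva   [vowel merger]
  wemkorleva → wemhorleva   [unconditioned shift]
  wemhorleva (rule 3 does not apply)
  wemhorleva → wemhorlevo   [vowel merger]
  wemhorlevo → wimhorlevo   [pre-nasal raising]
  giving Deshoe wimhorlevo.
The other candidates each miss or misapply at least one Deshoe change.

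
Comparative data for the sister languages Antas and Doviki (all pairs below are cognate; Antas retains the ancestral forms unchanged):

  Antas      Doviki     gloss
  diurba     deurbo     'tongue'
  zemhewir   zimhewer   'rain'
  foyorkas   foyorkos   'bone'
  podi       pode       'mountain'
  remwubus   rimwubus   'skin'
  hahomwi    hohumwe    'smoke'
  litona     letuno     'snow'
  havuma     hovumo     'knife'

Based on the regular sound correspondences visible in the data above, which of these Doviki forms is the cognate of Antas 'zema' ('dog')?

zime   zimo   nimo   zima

zemhewir ~ zimhewer, remwubus ~ rimwubus — Antas e corresponds to Doviki i after a consonant, before a nasal.
diurba ~ deurbo, litona ~ letuno — Antas a corresponds to Doviki o word-finally.
Applying these to Antas 'zema':
  zema → zima   (e→i after a consonant, before a nasal)
  zima → zimo   (a→o word-finally)
So the Doviki cognate is 'zimo'.

zimo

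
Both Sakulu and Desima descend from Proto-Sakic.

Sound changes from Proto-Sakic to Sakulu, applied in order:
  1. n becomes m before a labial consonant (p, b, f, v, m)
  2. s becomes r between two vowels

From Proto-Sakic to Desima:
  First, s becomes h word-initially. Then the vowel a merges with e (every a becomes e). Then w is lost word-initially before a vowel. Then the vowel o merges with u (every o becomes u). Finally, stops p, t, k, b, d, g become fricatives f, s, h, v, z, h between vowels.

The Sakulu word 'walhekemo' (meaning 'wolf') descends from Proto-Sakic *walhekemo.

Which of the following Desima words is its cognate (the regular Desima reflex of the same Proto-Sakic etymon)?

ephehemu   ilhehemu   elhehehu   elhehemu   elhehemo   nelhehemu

elhehemu

Desima: *walhekemo
  walhekemo (rule 1 does not apply)
  walhekemo → welhekemo   [vowel merger]
  welhekemo → elhekemo   [glide loss]
  elhekemo → elhekemu   [vowel merger]
  elhekemu → elhehemu   [intervocalic lenition]
  giving Desima elhehemu.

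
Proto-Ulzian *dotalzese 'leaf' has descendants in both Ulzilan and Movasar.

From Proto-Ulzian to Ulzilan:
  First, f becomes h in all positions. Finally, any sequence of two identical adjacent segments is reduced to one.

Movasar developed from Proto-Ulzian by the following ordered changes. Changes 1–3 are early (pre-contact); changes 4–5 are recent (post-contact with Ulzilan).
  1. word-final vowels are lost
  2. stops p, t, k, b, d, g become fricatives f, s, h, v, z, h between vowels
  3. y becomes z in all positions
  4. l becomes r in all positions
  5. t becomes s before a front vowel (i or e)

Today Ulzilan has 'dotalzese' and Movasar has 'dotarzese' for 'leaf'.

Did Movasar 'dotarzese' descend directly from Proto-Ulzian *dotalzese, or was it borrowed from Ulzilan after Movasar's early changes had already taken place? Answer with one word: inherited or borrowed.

borrowed

If inherited, *dotalzese would pass through all of Movasar's changes:
Movasar: start from *dotalzese.
  rule 1 (apocope): dotalzese → dotalzes
  rule 2 (intervocalic lenition): dotalzes → dosalzes
  rule 3: no change — dosalzes
  rule 4 (unconditioned shift): dosalzes → dosarzes
  rule 5: no change — dosarzes
  ⇒ Movasar dosarzes
If borrowed from Ulzilan 'dotalzese' after the early changes, it would undergo only the recent ones:
  rule 4 (unconditioned shift): dotalzese → dotarzese
  rule 5 (palatalisation): no change (dotarzese)
  ⇒ as a loan: dotarzese
Movasar 'dotarzese' matches the loan outcome 'dotarzese', not the inherited 'dosarzes' — it skipped the early Movasar changes, so it was borrowed from Ulzilan.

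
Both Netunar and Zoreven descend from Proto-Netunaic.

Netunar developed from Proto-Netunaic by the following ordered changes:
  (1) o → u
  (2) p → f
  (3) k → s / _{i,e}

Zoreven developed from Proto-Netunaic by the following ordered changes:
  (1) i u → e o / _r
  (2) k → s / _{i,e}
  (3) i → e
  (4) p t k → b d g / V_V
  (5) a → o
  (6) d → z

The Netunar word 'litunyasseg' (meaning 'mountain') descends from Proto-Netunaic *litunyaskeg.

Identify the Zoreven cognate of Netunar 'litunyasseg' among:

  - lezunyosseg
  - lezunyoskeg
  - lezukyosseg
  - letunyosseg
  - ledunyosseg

Zoreven: start from *litunyaskeg.
  rule 1: no change — litunyaskeg
  rule 2 (palatalisation): litunyaskeg → litunyasseg
  rule 3 (vowel merger): litunyasseg → letunyasseg
  rule 4 (intervocalic voicing): letunyasseg → ledunyasseg
  rule 5 (vowel merger): ledunyasseg → ledunyosseg
  rule 6 (unconditioned shift): ledunyosseg → lezunyosseg
  ⇒ Zoreven lezunyosseg
The other candidates each miss or misapply at least one Zoreven change.

lezunyosseg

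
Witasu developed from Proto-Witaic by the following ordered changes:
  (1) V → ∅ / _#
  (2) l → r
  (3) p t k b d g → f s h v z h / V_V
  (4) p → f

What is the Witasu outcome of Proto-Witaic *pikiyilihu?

Witasu: *pikiyilihu > pikiyilih > pikiyirih > pihiyirih > fihiyirih  (by apocope, unconditioned shift, intervocalic lenition, unconditioned shift)

fihiyirih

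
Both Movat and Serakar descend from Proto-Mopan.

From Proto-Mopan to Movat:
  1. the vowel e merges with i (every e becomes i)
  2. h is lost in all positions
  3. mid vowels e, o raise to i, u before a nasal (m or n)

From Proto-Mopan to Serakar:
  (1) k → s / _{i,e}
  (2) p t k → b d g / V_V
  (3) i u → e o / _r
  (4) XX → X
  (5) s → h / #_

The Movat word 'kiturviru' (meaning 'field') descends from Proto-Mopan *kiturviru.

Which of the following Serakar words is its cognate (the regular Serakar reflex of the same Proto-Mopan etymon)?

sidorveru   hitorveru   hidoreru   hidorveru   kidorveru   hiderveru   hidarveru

hidorveru

Serakar: *kiturviru
  kiturviru → siturviru   [palatalisation]
  siturviru → sidurviru   [intervocalic voicing]
  sidurviru → sidorveru   [pre-rhotic lowering]
  sidorveru (rule 4 does not apply)
  sidorveru → hidorveru   [debuccalisation]
  giving Serakar hidorveru.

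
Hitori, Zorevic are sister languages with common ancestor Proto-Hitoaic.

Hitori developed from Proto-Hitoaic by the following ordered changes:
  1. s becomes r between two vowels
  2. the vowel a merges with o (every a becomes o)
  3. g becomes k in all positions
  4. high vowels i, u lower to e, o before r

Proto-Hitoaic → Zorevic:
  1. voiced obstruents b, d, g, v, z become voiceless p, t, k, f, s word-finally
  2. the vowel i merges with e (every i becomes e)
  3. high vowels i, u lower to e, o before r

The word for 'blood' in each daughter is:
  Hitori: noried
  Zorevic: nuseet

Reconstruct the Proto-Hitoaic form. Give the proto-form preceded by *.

Position 3: Hitori has r, Zorevic has s. Taking the neighbouring segments as reconstructed: Hitori r could go back to *s or *r; Zorevic s can only go back to *s — the one source consistent with every daughter is *s.
Position 4: Hitori has i, Zorevic has e. Hitori preserves i here (none of its changes turn any other segment into i), so the proto-segment is *i.
Continuing position by position gives *nusied; check it forward:
Hitori: *nusied
  nusied → nuried   [rhotacism]
  nuried (rule 2 does not apply)
  nuried (rule 3 does not apply)
  nuried → noried   [pre-rhotic lowering]
  giving Hitori noried.
Zorevic: start from *nusied.
  rule 1 (final devoicing): nusied → nusiet
  rule 2 (vowel merger): nusiet → nuseet
  rule 3: no change — nuseet
  ⇒ Zorevic nuseet
No other proto-form is consistent with every reflex, so the reconstruction is *nusied.

*nusied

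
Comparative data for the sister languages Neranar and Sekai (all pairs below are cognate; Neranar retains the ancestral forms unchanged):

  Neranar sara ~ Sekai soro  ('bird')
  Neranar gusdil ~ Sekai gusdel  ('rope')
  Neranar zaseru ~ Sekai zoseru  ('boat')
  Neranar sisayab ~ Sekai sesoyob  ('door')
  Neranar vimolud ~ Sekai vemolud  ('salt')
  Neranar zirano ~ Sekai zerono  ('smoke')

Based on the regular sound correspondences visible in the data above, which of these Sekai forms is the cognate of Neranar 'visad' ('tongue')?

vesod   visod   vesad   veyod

gusdil ~ gusdel, sisayab ~ sesoyob — Neranar i corresponds to Sekai e after a consonant, before a consonant other than r, m, n, p, b, f, v.
zaseru ~ zoseru, sisayab ~ sesoyob — Neranar a corresponds to Sekai o after a consonant, before a consonant other than r, m, n, p, b, f, v.
Applying these to Neranar 'visad':
  visad → vesad   (i→e after a consonant, before a consonant other than r, m, n, p, b, f, v)
  vesad → vesod   (a→o after a consonant, before a consonant other than r, m, n, p, b, f, v)
So the Sekai cognate is 'vesod'.

vesod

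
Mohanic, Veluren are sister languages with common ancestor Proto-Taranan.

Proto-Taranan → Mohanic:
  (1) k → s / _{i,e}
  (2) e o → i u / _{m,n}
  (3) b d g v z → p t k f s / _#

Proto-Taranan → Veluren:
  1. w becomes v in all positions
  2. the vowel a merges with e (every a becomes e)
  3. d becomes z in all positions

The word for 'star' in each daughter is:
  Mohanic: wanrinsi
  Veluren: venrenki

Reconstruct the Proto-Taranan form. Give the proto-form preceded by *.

*wanrenki

Position 7: Mohanic has s, Veluren has k. Veluren preserves k here (none of its changes turn any other segment into k), so the proto-segment is *k.
Position 5: Mohanic has i, Veluren has e. Taking the neighbouring segments as reconstructed: Mohanic i could go back to *e or *i; Veluren e could go back to *a or *e — the one source consistent with every daughter is *e.
Continuing position by position gives *wanrenki; check it forward:
Mohanic: *wanrenki
  wanrenki → wanrensi   [palatalisation]
  wanrensi → wanrinsi   [pre-nasal raising]
  wanrinsi (rule 3 does not apply)
  giving Mohanic wanrinsi.
Veluren: *wanrenki > vanrenki > venrenki  (by unconditioned shift, vowel merger)
No other proto-form is consistent with every reflex, so the reconstruction is *wanrenki.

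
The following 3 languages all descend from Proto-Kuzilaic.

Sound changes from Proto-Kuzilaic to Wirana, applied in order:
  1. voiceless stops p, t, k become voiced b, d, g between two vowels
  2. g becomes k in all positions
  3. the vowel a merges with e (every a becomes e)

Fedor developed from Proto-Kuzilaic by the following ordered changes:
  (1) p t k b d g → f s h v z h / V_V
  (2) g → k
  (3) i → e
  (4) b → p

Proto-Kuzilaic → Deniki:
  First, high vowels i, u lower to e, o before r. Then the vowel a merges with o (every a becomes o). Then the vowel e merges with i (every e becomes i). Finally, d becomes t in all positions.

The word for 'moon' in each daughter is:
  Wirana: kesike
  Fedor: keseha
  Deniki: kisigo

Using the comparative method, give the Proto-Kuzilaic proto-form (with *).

*kesiga

Position 4: Wirana has i, Fedor has e, Deniki has i. Wirana preserves i here (none of its changes turn any other segment into i), so the proto-segment is *i.
Position 2: Wirana has e, Fedor has e, Deniki has i. Taking the neighbouring segments as reconstructed: Wirana e could go back to *a or *e; Fedor e could go back to *e or *i; Deniki i could go back to *e or *i — the one source consistent with every daughter is *e.
Position 6: Wirana has e, Fedor has a, Deniki has o. Fedor preserves a here (none of its changes turn any other segment into a), so the proto-segment is *a.
This points to *kesiga. Verify forward in each daughter:
Wirana: *kesiga
  kesiga (rule 1 does not apply)
  kesiga → kesika   [unconditioned shift]
  kesika → kesike   [vowel merger]
  giving Wirana kesike.
Fedor: *kesiga
  kesiga → kesiha   [intervocalic lenition]
  kesiha (rule 2 does not apply)
  kesiha → keseha   [vowel merger]
  keseha (rule 4 does not apply)
  giving Fedor keseha.
Deniki: start from *kesiga.
  rule 1: no change — kesiga
  rule 2 (vowel merger): kesiga → kesigo
  rule 3 (vowel merger): kesigo → kisigo
  rule 4: no change — kisigo
  ⇒ Deniki kisigo
*kesiga is the unique common source.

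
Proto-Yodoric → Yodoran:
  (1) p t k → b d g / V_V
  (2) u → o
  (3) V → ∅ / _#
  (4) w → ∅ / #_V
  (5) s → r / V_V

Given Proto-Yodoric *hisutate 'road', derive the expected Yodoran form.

Yodoran: start from *hisutate.
  rule 1 (intervocalic voicing): hisutate → hisudade
  rule 2 (vowel merger): hisudade → hisodade
  rule 3 (apocope): hisodade → hisodad
  rule 4: no change — hisodad
  rule 5 (rhotacism): hisodad → hirodad
  ⇒ Yodoran hirodad

hirodad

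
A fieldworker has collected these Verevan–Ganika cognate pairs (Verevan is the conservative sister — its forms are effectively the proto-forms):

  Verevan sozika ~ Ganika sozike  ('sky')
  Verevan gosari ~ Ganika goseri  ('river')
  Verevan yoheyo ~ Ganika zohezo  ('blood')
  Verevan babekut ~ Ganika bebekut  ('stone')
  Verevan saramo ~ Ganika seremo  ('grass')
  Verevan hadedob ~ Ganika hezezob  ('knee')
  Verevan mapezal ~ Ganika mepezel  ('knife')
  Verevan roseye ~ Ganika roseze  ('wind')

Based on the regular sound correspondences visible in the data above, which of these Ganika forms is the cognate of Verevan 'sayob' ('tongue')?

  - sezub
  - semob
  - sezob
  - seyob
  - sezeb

sezob

hadedob ~ hezezob, mapezal ~ mepezel — Verevan a corresponds to Ganika e after a consonant, before a consonant other than r, m, n, p, b, f, v.
yoheyo ~ zohezo — Verevan y corresponds to Ganika z between vowels (before a back vowel).
Applying these to Verevan 'sayob':
  sayob → seyob   (a→e after a consonant, before a consonant other than r, m, n, p, b, f, v)
  seyob → sezob   (y→z between vowels (before a back vowel))
So the Ganika cognate is 'sezob'.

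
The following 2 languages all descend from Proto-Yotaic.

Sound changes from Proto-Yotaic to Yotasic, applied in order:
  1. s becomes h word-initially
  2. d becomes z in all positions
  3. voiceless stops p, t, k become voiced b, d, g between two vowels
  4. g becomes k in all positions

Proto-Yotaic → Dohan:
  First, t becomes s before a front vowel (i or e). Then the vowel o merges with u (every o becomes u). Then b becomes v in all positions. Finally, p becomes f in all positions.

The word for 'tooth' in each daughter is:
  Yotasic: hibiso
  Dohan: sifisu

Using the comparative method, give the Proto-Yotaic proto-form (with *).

*sipiso

Position 6: Yotasic has o, Dohan has u. Yotasic preserves o here (none of its changes turn any other segment into o), so the proto-segment is *o.
Position 3: Yotasic has b, Dohan has f. Taking the neighbouring segments as reconstructed: Yotasic b could go back to *p or *b; Dohan f could go back to *p or *f — the one source consistent with every daughter is *p.
Position 1: Yotasic has h, Dohan has s. Taking the neighbouring segments as reconstructed: Yotasic h could go back to *s or *h; Dohan s could go back to *t or *s — the one source consistent with every daughter is *s.
Verify the candidate proto-form against each daughter:
Yotasic: *sipiso > hipiso > hibiso  (by debuccalisation, intervocalic voicing)
Dohan: *sipiso
  sipiso (rule 1 does not apply)
  sipiso → sipisu   [vowel merger]
  sipisu (rule 3 does not apply)
  sipisu → sifisu   [unconditioned shift]
  giving Dohan sifisu.
No other proto-form is consistent with every reflex, so the reconstruction is *sipiso.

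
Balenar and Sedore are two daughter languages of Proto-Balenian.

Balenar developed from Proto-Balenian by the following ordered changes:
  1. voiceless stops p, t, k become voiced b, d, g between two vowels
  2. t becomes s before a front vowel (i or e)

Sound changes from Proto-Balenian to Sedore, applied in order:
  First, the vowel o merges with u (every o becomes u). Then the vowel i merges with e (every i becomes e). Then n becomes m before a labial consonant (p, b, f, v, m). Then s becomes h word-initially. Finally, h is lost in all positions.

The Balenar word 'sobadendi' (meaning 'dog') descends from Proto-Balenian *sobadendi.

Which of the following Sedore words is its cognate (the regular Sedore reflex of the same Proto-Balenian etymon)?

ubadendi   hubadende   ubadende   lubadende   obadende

ubadende

Sedore: *sobadendi > subadendi > subadende > hubadende > ubadende  (by vowel merger, vowel merger, debuccalisation, h-loss)
Among the options, 'ubadende' alone shows every Sedore change applied in order.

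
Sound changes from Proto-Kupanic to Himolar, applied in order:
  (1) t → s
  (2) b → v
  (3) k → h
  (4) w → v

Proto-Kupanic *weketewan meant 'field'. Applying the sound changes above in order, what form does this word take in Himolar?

Himolar: start from *weketewan.
  rule 1 (unconditioned shift): weketewan → wekesewan
  rule 2: no change — wekesewan
  rule 3 (unconditioned shift): wekesewan → wehesewan
  rule 4 (unconditioned shift): wehesewan → vehesevan
  ⇒ Himolar vehesevan

vehesevan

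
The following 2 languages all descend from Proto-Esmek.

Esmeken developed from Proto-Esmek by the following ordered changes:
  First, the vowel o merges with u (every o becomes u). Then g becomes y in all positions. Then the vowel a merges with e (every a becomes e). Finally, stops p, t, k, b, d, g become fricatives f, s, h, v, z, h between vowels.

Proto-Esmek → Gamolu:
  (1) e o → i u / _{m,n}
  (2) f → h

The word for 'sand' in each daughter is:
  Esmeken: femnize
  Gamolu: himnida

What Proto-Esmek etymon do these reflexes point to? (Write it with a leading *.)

Position 6: Esmeken has z, Gamolu has d. Gamolu preserves d here (none of its changes turn any other segment into d), so the proto-segment is *d.
Position 1: Esmeken has f, Gamolu has h. Taking the neighbouring segments as reconstructed: Esmeken f can only go back to *f; Gamolu h could go back to *f or *h — the one source consistent with every daughter is *f.
Position 7: Esmeken has e, Gamolu has a. Gamolu preserves a here (none of its changes turn any other segment into a), so the proto-segment is *a.
Verify the candidate proto-form against each daughter:
Esmeken: *femnida > femnide > femnize  (by vowel merger, intervocalic lenition)
Gamolu: start from *femnida.
  rule 1 (pre-nasal raising): femnida → fimnida
  rule 2 (unconditioned shift): fimnida → himnida
  ⇒ Gamolu himnida
No other proto-form is consistent with every reflex, so the reconstruction is *femnida.

*femnida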